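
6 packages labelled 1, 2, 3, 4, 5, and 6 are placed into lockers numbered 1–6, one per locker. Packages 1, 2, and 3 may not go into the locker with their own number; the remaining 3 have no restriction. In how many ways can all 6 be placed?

426

Let Aᵢ (for i ∈ {1, 2, 3}) be the placements that put package i in its forbidden locker. Any j of these fix j positions, leaving (6−j)! ways to fill the rest, and there are C(3,j) ways to pick which j.
By inclusion–exclusion, the number of valid placements is Σ_{j=0}^{3} (−1)^j C(3,j)·(6−j)!.
Computing: 720 − 360 + 72 − 6 = 426.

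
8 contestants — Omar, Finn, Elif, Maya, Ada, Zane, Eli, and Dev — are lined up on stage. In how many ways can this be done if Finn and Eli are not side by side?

30240

There are 8! = 40320 arrangements in all. If Finn and Eli are adjacent, merging them into one block gives 2·(7)! = 10080 arrangements.
So 40320 − 10080 = 30240 arrangements keep them apart.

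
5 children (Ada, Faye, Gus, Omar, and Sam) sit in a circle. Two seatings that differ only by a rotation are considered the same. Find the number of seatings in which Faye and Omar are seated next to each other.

Glue Faye and Omar into a block (2 internal orders). Seating 4 units around a circle gives (3)! arrangements.
So 2 × (3)! = 2 × 6 = 12.

12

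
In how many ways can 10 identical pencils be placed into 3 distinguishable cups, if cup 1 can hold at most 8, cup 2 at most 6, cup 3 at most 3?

25

Without the upper bounds there are C(12,2) = 66 ways to split 10 among 3 cups.
Subtract solutions that violate a single cap (substitute x_i' = x_i − (cap_i+1)): x_1 ≥ 9 gives C(3,2) = 3; x_2 ≥ 7 gives C(5,2) = 10; x_3 ≥ 4 gives C(8,2) = 28. Together 41.
No two caps can be exceeded simultaneously, so the pair terms are all 0.
By inclusion–exclusion the count is 66 − 41 + 0 = 25.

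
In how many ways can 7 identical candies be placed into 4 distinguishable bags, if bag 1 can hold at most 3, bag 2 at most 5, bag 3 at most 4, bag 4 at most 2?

52

Ignoring the caps, the number of non-negative solutions to x_1+…+x_4 = 7 is C(10,3) = 120.
Subtract solutions that violate a single cap (substitute x_i' = x_i − (cap_i+1)): x_1 ≥ 4 gives C(6,3) = 20; x_2 ≥ 6 gives C(4,3) = 4; x_3 ≥ 5 gives C(5,3) = 10; x_4 ≥ 3 gives C(7,3) = 35. Together 69.
Add back pairs where two caps are both exceeded: 0 + 0 + 1 + 0 + 0 + 0 = 1.
By inclusion–exclusion the count is 120 − 69 + 1 = 52.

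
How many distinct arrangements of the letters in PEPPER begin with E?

20

With the first slot taken by E, it remains to arrange the other 5 letters (PPPER).
Those 5 letters have P appearing 3 times, giving (5)!/(3!) = 20.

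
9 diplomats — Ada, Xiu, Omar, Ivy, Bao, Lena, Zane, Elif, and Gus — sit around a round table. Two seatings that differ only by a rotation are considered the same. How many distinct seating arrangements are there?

40320

Fix one person's seat to break rotational symmetry; the remaining 8 people can be arranged in (8)! = 40320 ways.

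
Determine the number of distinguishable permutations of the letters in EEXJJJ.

EEXJJJ has 6 letters with E appearing twice and J appearing 3 times.
So there are 6! / (3!·2!) = 60 distinguishable arrangements.

60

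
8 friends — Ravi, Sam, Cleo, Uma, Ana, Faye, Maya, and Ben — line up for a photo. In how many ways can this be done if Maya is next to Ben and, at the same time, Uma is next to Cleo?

Treat {Maya,Ben} as one block (2 orders) and {Uma,Cleo} as another (2 orders).
That leaves 6 units to arrange: 2 × 2 × 6! = 4 × 720 = 2880.

2880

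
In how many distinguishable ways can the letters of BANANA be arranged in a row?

BANANA has 6 letters with A appearing 3 times and N appearing twice.
The number of distinct arrangements is 6!/(3!·2!) = 720/12 = 60.

60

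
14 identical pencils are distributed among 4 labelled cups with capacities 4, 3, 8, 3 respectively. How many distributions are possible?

Without the upper bounds there are C(17,3) = 680 ways to split 14 among 4 cups.
Subtract solutions that violate a single cap (substitute x_i' = x_i − (cap_i+1)): x_1 ≥ 5 gives C(12,3) = 220; x_2 ≥ 4 gives C(13,3) = 286; x_3 ≥ 9 gives C(8,3) = 56; x_4 ≥ 4 gives C(13,3) = 286. Together 848.
Add back pairs where two caps are both exceeded: 56 + 1 + 56 + 4 + 84 + 4 = 205.
Subtract triples: 0 + 4 + 0 + 0 = 4.
By inclusion–exclusion the count is 680 − 848 + 205 − 4 = 33.

33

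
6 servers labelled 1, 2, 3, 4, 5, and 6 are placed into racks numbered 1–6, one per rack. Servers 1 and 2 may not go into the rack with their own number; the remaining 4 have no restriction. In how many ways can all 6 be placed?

Let Aᵢ (for i ∈ {1, 2}) be the placements that put server i in its forbidden rack. Any j of these fix j positions, leaving (6−j)! ways to fill the rest, and there are C(2,j) ways to pick which j.
By inclusion–exclusion, the number of valid placements is Σ_{j=0}^{2} (−1)^j C(2,j)·(6−j)!.
Computing: 720 − 240 + 24 = 504.

504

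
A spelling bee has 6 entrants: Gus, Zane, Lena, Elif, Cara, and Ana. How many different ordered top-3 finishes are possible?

There are 6 choices for 1st place, 5 for 2nd, and 4 for 3rd.
That gives 6 × 5 × 4 = 120.

120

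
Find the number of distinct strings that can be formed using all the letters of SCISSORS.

1680

The 8 letters of SCISSORS have repeats: S appearing 4 times.
Dividing 8! = 40320 by 4! = 24 for the repeated letters gives 1680.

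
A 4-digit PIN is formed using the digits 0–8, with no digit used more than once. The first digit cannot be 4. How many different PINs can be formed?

The first digit has 9−1 = 8 choices (anything except 4).
The remaining 3 digits are filled from the other 8 symbols without repetition: 8 × 7 × 6 = 336.
Total: 8 × 336 = 2688.

2688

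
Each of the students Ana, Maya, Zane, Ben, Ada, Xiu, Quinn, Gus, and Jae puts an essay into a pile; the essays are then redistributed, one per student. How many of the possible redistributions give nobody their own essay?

This is the derangement count D_9: permutations of 9 items with no fixed point.
By inclusion–exclusion this is Σ_{j=0}^{9} (−1)^j C(9,j)·(9−j)!.
Computing: 362880 − 362880 + 181440 − 60480 + 15120 − 3024 + 504 − 72 + 9 − 1 = 133496.

133496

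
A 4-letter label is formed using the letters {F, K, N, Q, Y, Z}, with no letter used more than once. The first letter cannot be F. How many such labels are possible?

300

The first letter has 6−1 = 5 choices (anything except F).
The remaining 3 letters are filled from the other 5 symbols without repetition: 5 × 4 × 3 = 60.
Total: 5 × 60 = 300.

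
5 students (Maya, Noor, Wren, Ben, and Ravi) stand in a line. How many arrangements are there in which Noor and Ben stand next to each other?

Glue Noor and Ben into one block (2 internal orders), leaving 4 units to arrange in a row.
That gives 2 × 4! = 2 × 24 = 48.

48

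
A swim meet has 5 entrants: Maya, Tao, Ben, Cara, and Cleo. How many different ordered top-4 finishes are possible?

This is an ordered selection of 4 from 5: P(5,4).
That gives 5 × 4 × 3 × 2 = 120.

120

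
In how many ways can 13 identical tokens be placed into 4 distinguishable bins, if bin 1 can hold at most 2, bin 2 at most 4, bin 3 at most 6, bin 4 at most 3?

Without the upper bounds there are C(16,3) = 560 ways to split 13 among 4 bins.
Subtract solutions that violate a single cap (substitute x_i' = x_i − (cap_i+1)): x_1 ≥ 3 gives C(13,3) = 286; x_2 ≥ 5 gives C(11,3) = 165; x_3 ≥ 7 gives C(9,3) = 84; x_4 ≥ 4 gives C(12,3) = 220. Together 755.
Add back pairs where two caps are both exceeded: 56 + 20 + 84 + 4 + 35 + 10 = 209.
Subtract triples: 0 + 4 + 0 + 0 = 4.
By inclusion–exclusion the count is 560 − 755 + 209 − 4 = 10.

10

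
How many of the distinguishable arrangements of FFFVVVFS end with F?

140

With the last slot taken by F, it remains to arrange the other 7 letters (FFVVVFS).
Those 7 letters have F appearing 3 times and V appearing 3 times, giving (7)!/(3!·3!) = 140.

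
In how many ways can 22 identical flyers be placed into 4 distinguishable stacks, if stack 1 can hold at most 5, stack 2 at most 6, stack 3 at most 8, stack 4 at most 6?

20

By stars and bars, unrestricted non-negative solutions to x_1+…+x_4 = 22 number C(22+3,3) = 2300.
Subtract solutions that violate a single cap (substitute x_i' = x_i − (cap_i+1)): x_1 ≥ 6 gives C(19,3) = 969; x_2 ≥ 7 gives C(18,3) = 816; x_3 ≥ 9 gives C(16,3) = 560; x_4 ≥ 7 gives C(18,3) = 816. Together 3161.
Add back pairs where two caps are both exceeded: 220 + 120 + 220 + 84 + 165 + 84 = 893.
Subtract triples: 1 + 10 + 1 + 0 = 12.
By inclusion–exclusion the count is 2300 − 3161 + 893 − 12 = 20.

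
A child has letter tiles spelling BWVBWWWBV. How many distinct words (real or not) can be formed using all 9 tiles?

Letter multiplicities in BWVBWWWBV: B×3, V×2, W×4.
So there are 9! / (4!·3!·2!) = 1260 distinguishable arrangements.

1260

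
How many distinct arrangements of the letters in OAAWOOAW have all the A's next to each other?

60

Treat the 3 copies of A as a single block. The multiset to arrange is then {AAA, O, O, O, W, W}, 6 items in all.
That gives (6)!/(3!·2!) = 60 arrangements.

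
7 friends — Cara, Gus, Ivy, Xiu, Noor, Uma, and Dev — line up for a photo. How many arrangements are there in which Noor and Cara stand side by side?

1440

Treat {Noor, Cara} as a single unit. There are 6 units to order, and the pair itself can be ordered 2 ways.
That gives 2 × 6! = 2 × 720 = 1440.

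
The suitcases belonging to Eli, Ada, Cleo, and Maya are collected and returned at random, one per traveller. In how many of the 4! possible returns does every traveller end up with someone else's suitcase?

9

Count assignments avoiding every fixed point. For any j of the 4 travellers fixed to their own suitcase, the other 4−j can be arranged in (4−j)! ways.
By inclusion–exclusion this is Σ_{j=0}^{4} (−1)^j C(4,j)·(4−j)!.
Computing: 24 − 24 + 12 − 4 + 1 = 9.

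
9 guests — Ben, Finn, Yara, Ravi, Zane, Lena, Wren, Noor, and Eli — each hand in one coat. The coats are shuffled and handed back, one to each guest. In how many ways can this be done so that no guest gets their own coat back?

Let Aᵢ be the assignments in which guest i gets their own coat. We want the size of the complement of A₁∪…∪A_9.
By inclusion–exclusion this is Σ_{j=0}^{9} (−1)^j C(9,j)·(9−j)!.
Computing: 362880 − 362880 + 181440 − 60480 + 15120 − 3024 + 504 − 72 + 9 − 1 = 133496.

133496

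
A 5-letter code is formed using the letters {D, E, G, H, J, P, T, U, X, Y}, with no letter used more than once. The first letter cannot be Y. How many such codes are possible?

The first letter has 10−1 = 9 choices (anything except Y).
The remaining 4 letters are filled from the other 9 symbols without repetition: 9 × 8 × 7 × 6 = 3024.
Total: 9 × 3024 = 27216.

27216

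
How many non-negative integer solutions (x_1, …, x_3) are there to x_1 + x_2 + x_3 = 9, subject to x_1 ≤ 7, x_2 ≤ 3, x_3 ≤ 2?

9

Without the upper bounds there are C(11,2) = 55 ways to split 9 among 3 variables.
Subtract solutions that violate a single cap (substitute x_i' = x_i − (cap_i+1)): x_1 ≥ 8 gives C(3,2) = 3; x_2 ≥ 4 gives C(7,2) = 21; x_3 ≥ 3 gives C(8,2) = 28. Together 52.
Add back pairs where two caps are both exceeded: 0 + 0 + 6 = 6.
By inclusion–exclusion the count is 55 − 52 + 6 = 9.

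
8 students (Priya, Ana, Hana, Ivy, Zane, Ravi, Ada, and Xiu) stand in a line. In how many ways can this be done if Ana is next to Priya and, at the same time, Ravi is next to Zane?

Treat {Ana,Priya} as one block (2 orders) and {Ravi,Zane} as another (2 orders).
That leaves 6 units to arrange: 2 × 2 × 6! = 4 × 720 = 2880.

2880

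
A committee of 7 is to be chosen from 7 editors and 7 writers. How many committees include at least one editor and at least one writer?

3430

With no constraint there are C(14,7) = 3432 possible selections.
Selections missing a whole group: no editors → C(7,7) = 1; no writers → C(7,7) = 1.
Both groups omitted at once is impossible, so 3432 − 2 = 3430.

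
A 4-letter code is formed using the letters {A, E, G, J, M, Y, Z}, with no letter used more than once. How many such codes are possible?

840

Choose and order 4 of the 7 symbols: the first letter has 7 options, the next 6, then 5, 4.
That product is 7 × 6 × 5 × 4 = 840.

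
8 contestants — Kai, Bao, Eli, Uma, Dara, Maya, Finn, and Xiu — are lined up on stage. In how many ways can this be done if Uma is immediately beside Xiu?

Place the 6 others and the Uma-Xiu pair as 7 objects in a line; the pair has 2 internal arrangements.
So the count is 2·(7)! = 10080.

10080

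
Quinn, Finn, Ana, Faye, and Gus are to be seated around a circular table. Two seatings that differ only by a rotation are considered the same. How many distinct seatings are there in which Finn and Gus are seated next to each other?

12

Glue Finn and Gus into a block (2 internal orders). Seating 4 units around a circle gives (3)! arrangements.
So 2 × (3)! = 2 × 6 = 12.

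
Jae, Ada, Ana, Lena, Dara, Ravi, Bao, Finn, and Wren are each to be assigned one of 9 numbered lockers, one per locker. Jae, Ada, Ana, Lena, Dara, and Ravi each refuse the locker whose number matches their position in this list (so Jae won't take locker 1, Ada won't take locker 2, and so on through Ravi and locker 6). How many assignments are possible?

183822

Let Aᵢ (for 1 ≤ i ≤ 6) be the placements that put person i in their forbidden locker. Any j of these fix j positions, leaving (9−j)! ways to fill the rest, and there are C(6,j) ways to pick which j.
By inclusion–exclusion, the number of valid placements is Σ_{j=0}^{6} (−1)^j C(6,j)·(9−j)!.
Computing: 362880 − 241920 + 75600 − 14400 + 1800 − 144 + 6 = 183822.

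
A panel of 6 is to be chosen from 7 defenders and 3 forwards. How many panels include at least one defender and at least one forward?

203

Total 6-person selections from all 10: C(10,6) = 210.
Subtract selections that omit an entire group: no defenders → C(3,6) = 0; no forwards → C(7,6) = 7.
Both groups omitted at once is impossible, so 210 − 7 = 203.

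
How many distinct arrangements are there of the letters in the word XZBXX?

The 5 letters of XZBXX have repeats: X appearing 3 times.
So there are 5! / (3!) = 20 distinguishable arrangements.

20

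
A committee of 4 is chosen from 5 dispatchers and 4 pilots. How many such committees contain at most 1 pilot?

Split by how many pilots are chosen (0 through 1).
Sum: C(4,0)·C(5,4) + C(4,1)·C(5,3) = 5 + 40 = 45.

45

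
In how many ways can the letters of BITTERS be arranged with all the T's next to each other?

720

Treat the 2 copies of T as a single block. The multiset to arrange is then {TT, B, E, I, R, S}, 6 items in all.
All 6 items are distinct, so there are (6)! = 720 arrangements.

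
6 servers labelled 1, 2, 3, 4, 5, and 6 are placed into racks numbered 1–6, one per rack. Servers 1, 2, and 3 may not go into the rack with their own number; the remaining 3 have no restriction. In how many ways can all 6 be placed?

Let Aᵢ (for i ∈ {1, 2, 3}) be the placements that put server i in its forbidden rack. Any j of these fix j positions, leaving (6−j)! ways to fill the rest, and there are C(3,j) ways to pick which j.
By inclusion–exclusion, the number of valid placements is Σ_{j=0}^{3} (−1)^j C(3,j)·(6−j)!.
Computing: 720 − 360 + 72 − 6 = 426.

426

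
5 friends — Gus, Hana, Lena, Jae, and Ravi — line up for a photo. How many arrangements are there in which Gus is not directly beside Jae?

72

Of the 5! = 120 arrangements, those with Gus and Jae adjacent number 2 × 4! = 48 (treat the pair as a block with 2 internal orders).
So 120 − 48 = 72 arrangements keep them apart.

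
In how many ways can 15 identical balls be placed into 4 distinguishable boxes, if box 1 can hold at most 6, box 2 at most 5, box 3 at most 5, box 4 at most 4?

55

Ignoring the caps, the number of non-negative solutions to x_1+…+x_4 = 15 is C(18,3) = 816.
Subtract solutions that violate a single cap (substitute x_i' = x_i − (cap_i+1)): x_1 ≥ 7 gives C(11,3) = 165; x_2 ≥ 6 gives C(12,3) = 220; x_3 ≥ 6 gives C(12,3) = 220; x_4 ≥ 5 gives C(13,3) = 286. Together 891.
Add back pairs where two caps are both exceeded: 10 + 10 + 20 + 20 + 35 + 35 = 130.
By inclusion–exclusion the count is 816 − 891 + 130 = 55.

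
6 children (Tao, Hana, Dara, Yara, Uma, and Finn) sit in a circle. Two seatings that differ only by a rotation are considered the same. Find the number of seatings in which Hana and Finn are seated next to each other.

48

Treat {Hana, Finn} as one unit (2 internal orders) and seat the resulting 5 units around the table: (4)! circular arrangements.
So 2 × (4)! = 2 × 24 = 48.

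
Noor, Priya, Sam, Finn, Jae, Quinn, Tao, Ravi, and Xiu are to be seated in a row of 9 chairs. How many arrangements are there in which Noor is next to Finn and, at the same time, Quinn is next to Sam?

20160

Treat {Noor,Finn} as one block (2 orders) and {Quinn,Sam} as another (2 orders).
That leaves 7 units to arrange: 2 × 2 × 7! = 4 × 5040 = 20160.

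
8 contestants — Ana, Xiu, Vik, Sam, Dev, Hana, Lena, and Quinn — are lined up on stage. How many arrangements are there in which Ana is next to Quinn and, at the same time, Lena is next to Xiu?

Treat {Ana,Quinn} as one block (2 orders) and {Lena,Xiu} as another (2 orders).
That leaves 6 units to arrange: 2 × 2 × 6! = 4 × 720 = 2880.

2880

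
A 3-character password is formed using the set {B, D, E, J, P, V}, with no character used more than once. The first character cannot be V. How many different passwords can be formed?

The first character has 6−1 = 5 choices (anything except V).
The remaining 2 characters are filled from the other 5 symbols without repetition: 5 × 4 = 20.
Total: 5 × 20 = 100.

100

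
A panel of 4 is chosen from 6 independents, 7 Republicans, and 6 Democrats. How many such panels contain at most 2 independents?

3601

Split by how many independents are chosen (0 through 2).
Sum: C(6,0)·C(13,4) + C(6,1)·C(13,3) + C(6,2)·C(13,2) = 715 + 1716 + 1170 = 3601.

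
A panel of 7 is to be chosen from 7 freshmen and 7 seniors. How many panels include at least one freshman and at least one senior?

3430

Unrestricted: C(14,7) = 3432 ways to pick any 7 of the 14.
Selections missing a whole group: no freshmen → C(7,7) = 1; no seniors → C(7,7) = 1.
Both groups omitted at once is impossible, so 3432 − 2 = 3430.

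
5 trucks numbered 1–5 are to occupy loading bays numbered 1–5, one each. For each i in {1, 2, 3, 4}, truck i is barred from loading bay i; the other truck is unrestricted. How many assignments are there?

Let Aᵢ (for 1 ≤ i ≤ 4) be the placements that put truck i in its forbidden loading bay. Any j of these fix j positions, leaving (5−j)! ways to fill the rest, and there are C(4,j) ways to pick which j.
By inclusion–exclusion, the number of valid placements is Σ_{j=0}^{4} (−1)^j C(4,j)·(5−j)!.
Computing: 120 − 96 + 36 − 8 + 1 = 53.

53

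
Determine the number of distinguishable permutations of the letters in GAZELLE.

GAZELLE has 7 letters with E appearing twice and L appearing twice.
The number of distinct arrangements is 7!/(2!·2!) = 5040/4 = 1260.

1260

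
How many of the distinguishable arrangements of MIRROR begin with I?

20

With the first slot taken by I, it remains to arrange the other 5 letters (MRROR).
Those 5 letters have R appearing 3 times, giving (5)!/(3!) = 20.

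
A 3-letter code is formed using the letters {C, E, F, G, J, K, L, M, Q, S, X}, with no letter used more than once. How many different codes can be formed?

Choose and order 3 of the 11 symbols: the first letter has 11 options, the next 10, then 9.
11 × 10 × 9 = 990.

990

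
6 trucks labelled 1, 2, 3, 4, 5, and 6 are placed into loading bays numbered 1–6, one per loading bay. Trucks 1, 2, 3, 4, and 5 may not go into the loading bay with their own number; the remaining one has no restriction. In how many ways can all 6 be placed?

Let Aᵢ (for 1 ≤ i ≤ 5) be the placements that put truck i in its forbidden loading bay. Any j of these fix j positions, leaving (6−j)! ways to fill the rest, and there are C(5,j) ways to pick which j.
By inclusion–exclusion, the number of valid placements is Σ_{j=0}^{5} (−1)^j C(5,j)·(6−j)!.
Computing: 720 − 600 + 240 − 60 + 10 − 1 = 309.

309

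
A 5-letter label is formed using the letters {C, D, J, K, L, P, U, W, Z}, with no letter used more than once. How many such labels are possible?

15120

This is a permutation of 5 out of 9: P(9,5) = 9!/4!.
That product is 9 × 8 × 7 × 6 × 5 = 15120.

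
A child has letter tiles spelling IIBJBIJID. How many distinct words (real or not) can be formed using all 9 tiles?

3780

The 9 letters of IIBJBIJID have repeats: B appearing twice, I appearing 4 times, and J appearing twice.
Dividing 9! = 362880 by 4!·2!·2! = 96 for the repeated letters gives 3780.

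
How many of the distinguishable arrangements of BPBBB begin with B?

Fix B in the first position and arrange the remaining 4 letters.
Those 4 letters have B appearing 3 times, giving (4)!/(3!) = 4.

4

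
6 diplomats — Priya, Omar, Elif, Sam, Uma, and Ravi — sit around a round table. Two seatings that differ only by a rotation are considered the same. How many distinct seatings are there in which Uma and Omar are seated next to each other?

48

Treat {Uma, Omar} as one unit (2 internal orders) and seat the resulting 5 units around the table: (4)! circular arrangements.
So 2 × (4)! = 2 × 24 = 48.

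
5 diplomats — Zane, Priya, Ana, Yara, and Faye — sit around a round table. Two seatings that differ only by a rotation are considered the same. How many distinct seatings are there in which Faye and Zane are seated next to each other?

12

Treat {Faye, Zane} as one unit (2 internal orders) and seat the resulting 4 units around the table: (3)! circular arrangements.
So 2 × (3)! = 2 × 6 = 12.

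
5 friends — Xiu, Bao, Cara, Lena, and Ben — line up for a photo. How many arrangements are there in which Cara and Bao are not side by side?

72

There are 5! = 120 arrangements in all. If Cara and Bao are adjacent, merging them into one block gives 2·(4)! = 48 arrangements.
So 120 − 48 = 72 arrangements keep them apart.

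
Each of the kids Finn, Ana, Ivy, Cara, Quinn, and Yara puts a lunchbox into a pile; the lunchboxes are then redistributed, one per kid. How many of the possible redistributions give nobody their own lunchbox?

This is the derangement count D_6: permutations of 6 items with no fixed point.
By inclusion–exclusion this is Σ_{j=0}^{6} (−1)^j C(6,j)·(6−j)!.
Computing: 720 − 720 + 360 − 120 + 30 − 6 + 1 = 265.

265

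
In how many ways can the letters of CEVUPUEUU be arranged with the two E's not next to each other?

5880

There are 9!/(4!·2!) = 7560 arrangements of CEVUPUEUU in total.
If the two E's are adjacent, glue them into one block, leaving 8 items to arrange: (8)!/(4!) = 1680 ways.
Subtracting, 7560 − 1680 = 5880 arrangements keep the E's apart.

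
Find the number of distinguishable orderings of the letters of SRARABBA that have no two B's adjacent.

There are 8!/(3!·2!·2!) = 1680 arrangements of SRARABBA in total.
Arrangements with the B's together: treat BB as one letter, giving (7)!/(3!·2!) = 420.
Subtracting, 1680 − 420 = 1260 arrangements keep the B's apart.

1260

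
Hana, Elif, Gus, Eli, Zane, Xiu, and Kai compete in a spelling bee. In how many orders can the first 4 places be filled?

This is an ordered selection of 4 from 7: P(7,4).
That gives 7 × 6 × 5 × 4 = 840.

840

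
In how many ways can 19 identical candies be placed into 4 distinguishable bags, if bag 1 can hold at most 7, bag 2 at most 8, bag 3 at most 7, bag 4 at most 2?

46

Without the upper bounds there are C(22,3) = 1540 ways to split 19 among 4 bags.
Subtract solutions that violate a single cap (substitute x_i' = x_i − (cap_i+1)): x_1 ≥ 8 gives C(14,3) = 364; x_2 ≥ 9 gives C(13,3) = 286; x_3 ≥ 8 gives C(14,3) = 364; x_4 ≥ 3 gives C(19,3) = 969. Together 1983.
Add back pairs where two caps are both exceeded: 10 + 20 + 165 + 10 + 120 + 165 = 490.
Subtract triples: 0 + 0 + 1 + 0 = 1.
By inclusion–exclusion the count is 1540 − 1983 + 490 − 1 = 46.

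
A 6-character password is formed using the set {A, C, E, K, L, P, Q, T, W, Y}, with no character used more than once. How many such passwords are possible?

Choose and order 6 of the 10 symbols: the first character has 10 options, the next 9, and so on down to 5.
10 × 9 × 8 × 7 × 6 × 5 = 151200.

151200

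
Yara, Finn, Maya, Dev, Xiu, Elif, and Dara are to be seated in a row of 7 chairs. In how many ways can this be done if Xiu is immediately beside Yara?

Treat {Xiu, Yara} as a single unit. There are 6 units to order, and the pair itself can be ordered 2 ways.
So the count is 2·(6)! = 1440.

1440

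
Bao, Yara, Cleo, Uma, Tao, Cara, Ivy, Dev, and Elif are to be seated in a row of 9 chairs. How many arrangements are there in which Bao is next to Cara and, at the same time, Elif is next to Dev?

20160

Treat {Bao,Cara} as one block (2 orders) and {Elif,Dev} as another (2 orders).
That leaves 7 units to arrange: 2 × 2 × 7! = 4 × 5040 = 20160.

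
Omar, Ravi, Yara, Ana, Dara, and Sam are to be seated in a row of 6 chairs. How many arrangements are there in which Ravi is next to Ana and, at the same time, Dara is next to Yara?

Treat {Ravi,Ana} as one block (2 orders) and {Dara,Yara} as another (2 orders).
That leaves 4 units to arrange: 2 × 2 × 4! = 4 × 24 = 96.

96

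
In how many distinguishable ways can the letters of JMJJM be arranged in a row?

JMJJM has 5 letters with J appearing 3 times and M appearing twice.
The number of distinct arrangements is 5!/(3!·2!) = 120/12 = 10.

10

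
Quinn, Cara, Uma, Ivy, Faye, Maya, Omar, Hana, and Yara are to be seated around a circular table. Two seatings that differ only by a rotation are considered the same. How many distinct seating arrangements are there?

Seat Quinn anywhere (absorbing the rotational symmetry), then permute the other 8: (8)! = 40320.

40320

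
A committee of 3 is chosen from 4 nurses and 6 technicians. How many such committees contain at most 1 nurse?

80

Split by how many nurses are chosen (0 through 1).
Sum: C(4,0)·C(6,3) + C(4,1)·C(6,2) = 20 + 60 = 80.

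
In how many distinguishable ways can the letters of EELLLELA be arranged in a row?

280

Letter multiplicities in EELLLELA: A×1, E×3, L×4.
So there are 8! / (4!·3!) = 280 distinguishable arrangements.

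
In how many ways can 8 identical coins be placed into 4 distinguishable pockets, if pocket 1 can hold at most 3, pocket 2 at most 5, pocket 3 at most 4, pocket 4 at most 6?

By stars and bars, unrestricted non-negative solutions to x_1+…+x_4 = 8 number C(8+3,3) = 165.
Subtract solutions that violate a single cap (substitute x_i' = x_i − (cap_i+1)): x_1 ≥ 4 gives C(7,3) = 35; x_2 ≥ 6 gives C(5,3) = 10; x_3 ≥ 5 gives C(6,3) = 20; x_4 ≥ 7 gives C(4,3) = 4. Together 69.
No two caps can be exceeded simultaneously, so the pair terms are all 0.
By inclusion–exclusion the count is 165 − 69 + 0 = 96.

96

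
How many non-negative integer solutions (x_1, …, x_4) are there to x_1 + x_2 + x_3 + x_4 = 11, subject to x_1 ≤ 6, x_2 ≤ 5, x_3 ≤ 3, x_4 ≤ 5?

By stars and bars, unrestricted non-negative solutions to x_1+…+x_4 = 11 number C(11+3,3) = 364.
Subtract solutions that violate a single cap (substitute x_i' = x_i − (cap_i+1)): x_1 ≥ 7 gives C(7,3) = 35; x_2 ≥ 6 gives C(8,3) = 56; x_3 ≥ 4 gives C(10,3) = 120; x_4 ≥ 6 gives C(8,3) = 56. Together 267.
Add back pairs where two caps are both exceeded: 0 + 1 + 0 + 4 + 0 + 4 = 9.
By inclusion–exclusion the count is 364 − 267 + 9 = 106.

106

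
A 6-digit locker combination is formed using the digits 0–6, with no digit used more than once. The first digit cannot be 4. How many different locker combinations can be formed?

4320

The first digit has 7−1 = 6 choices (anything except 4).
The remaining 5 digits are filled from the other 6 symbols without repetition: 6 × 5 × 4 × 3 × 2 = 720.
Total: 6 × 720 = 4320.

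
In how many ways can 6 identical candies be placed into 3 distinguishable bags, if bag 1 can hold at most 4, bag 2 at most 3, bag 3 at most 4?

16

By stars and bars, unrestricted non-negative solutions to x_1+…+x_3 = 6 number C(6+2,2) = 28.
Subtract solutions that violate a single cap (substitute x_i' = x_i − (cap_i+1)): x_1 ≥ 5 gives C(3,2) = 3; x_2 ≥ 4 gives C(4,2) = 6; x_3 ≥ 5 gives C(3,2) = 3. Together 12.
No two caps can be exceeded simultaneously, so the pair terms are all 0.
By inclusion–exclusion the count is 28 − 12 + 0 = 16.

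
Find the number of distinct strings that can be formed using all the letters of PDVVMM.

Letter multiplicities in PDVVMM: D×1, M×2, P×1, V×2.
The number of distinct arrangements is 6!/(2!·2!) = 720/4 = 180.

180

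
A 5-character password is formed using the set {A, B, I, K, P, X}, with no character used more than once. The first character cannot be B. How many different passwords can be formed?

600

The first character has 6−1 = 5 choices (anything except B).
The remaining 4 characters are filled from the other 5 symbols without repetition: 5 × 4 × 3 × 2 = 120.
Total: 5 × 120 = 600.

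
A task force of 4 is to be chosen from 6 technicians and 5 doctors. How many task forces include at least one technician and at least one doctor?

310

Unrestricted: C(11,4) = 330 ways to pick any 4 of the 11.
Subtract selections that omit an entire group: no technicians → C(5,4) = 5; no doctors → C(6,4) = 15.
Both groups omitted at once is impossible, so 330 − 20 = 310.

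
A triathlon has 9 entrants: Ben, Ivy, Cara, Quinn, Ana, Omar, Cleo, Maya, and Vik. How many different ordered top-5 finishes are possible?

There are 9 choices for 1st place, 8 for 2nd, and so on down to 5 for position 5.
That gives 9 × 8 × 7 × 6 × 5 = 15120.

15120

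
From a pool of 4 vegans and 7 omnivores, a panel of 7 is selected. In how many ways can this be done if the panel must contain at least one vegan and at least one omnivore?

329

With no constraint there are C(11,7) = 330 possible selections.
Subtract selections that omit an entire group: no vegans → C(7,7) = 1; no omnivores → C(4,7) = 0.
Both groups omitted at once is impossible, so 330 − 1 = 329.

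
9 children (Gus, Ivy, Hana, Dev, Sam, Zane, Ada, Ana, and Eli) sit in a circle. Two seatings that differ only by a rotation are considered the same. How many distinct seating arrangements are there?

40320

Fix one person's seat to break rotational symmetry; the remaining 8 people can be arranged in (8)! = 40320 ways.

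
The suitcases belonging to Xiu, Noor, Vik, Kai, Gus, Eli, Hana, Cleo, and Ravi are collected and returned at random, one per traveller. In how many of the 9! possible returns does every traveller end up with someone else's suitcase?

133496

This is the derangement count D_9: permutations of 9 items with no fixed point.
By inclusion–exclusion this is Σ_{j=0}^{9} (−1)^j C(9,j)·(9−j)!.
Computing: 362880 − 362880 + 181440 − 60480 + 15120 − 3024 + 504 − 72 + 9 − 1 = 133496.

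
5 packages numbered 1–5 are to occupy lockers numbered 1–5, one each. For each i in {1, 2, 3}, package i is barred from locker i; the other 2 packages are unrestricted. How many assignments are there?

64

Let Aᵢ (for i ∈ {1, 2, 3}) be the placements that put package i in its forbidden locker. Any j of these fix j positions, leaving (5−j)! ways to fill the rest, and there are C(3,j) ways to pick which j.
By inclusion–exclusion, the number of valid placements is Σ_{j=0}^{3} (−1)^j C(3,j)·(5−j)!.
Computing: 120 − 72 + 18 − 2 = 64.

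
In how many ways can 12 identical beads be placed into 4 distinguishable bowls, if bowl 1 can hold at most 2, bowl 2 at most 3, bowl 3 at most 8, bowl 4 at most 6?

65

Ignoring the caps, the number of non-negative solutions to x_1+…+x_4 = 12 is C(15,3) = 455.
Subtract solutions that violate a single cap (substitute x_i' = x_i − (cap_i+1)): x_1 ≥ 3 gives C(12,3) = 220; x_2 ≥ 4 gives C(11,3) = 165; x_3 ≥ 9 gives C(6,3) = 20; x_4 ≥ 7 gives C(8,3) = 56. Together 461.
Add back pairs where two caps are both exceeded: 56 + 1 + 10 + 0 + 4 + 0 = 71.
By inclusion–exclusion the count is 455 − 461 + 71 = 65.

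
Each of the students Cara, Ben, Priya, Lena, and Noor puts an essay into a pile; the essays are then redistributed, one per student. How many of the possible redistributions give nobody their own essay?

44

Count assignments avoiding every fixed point. For any j of the 5 students fixed to their own essay, the other 5−j can be arranged in (5−j)! ways.
By inclusion–exclusion this is Σ_{j=0}^{5} (−1)^j C(5,j)·(5−j)!.
Computing: 120 − 120 + 60 − 20 + 5 − 1 = 44.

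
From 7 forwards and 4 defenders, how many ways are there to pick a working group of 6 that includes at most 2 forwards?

Split by how many forwards are chosen (0 through 2).
Sum: C(7,0)·C(4,6) + C(7,1)·C(4,5) + C(7,2)·C(4,4) = 0 + 0 + 21 = 21.

21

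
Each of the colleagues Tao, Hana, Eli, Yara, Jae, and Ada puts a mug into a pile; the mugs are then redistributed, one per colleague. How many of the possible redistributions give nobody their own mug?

Count assignments avoiding every fixed point. For any j of the 6 colleagues fixed to their own mug, the other 6−j can be arranged in (6−j)! ways.
By inclusion–exclusion this is Σ_{j=0}^{6} (−1)^j C(6,j)·(6−j)!.
Computing: 720 − 720 + 360 − 120 + 30 − 6 + 1 = 265.

265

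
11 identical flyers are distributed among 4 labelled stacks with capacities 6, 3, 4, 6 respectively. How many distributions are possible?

By stars and bars, unrestricted non-negative solutions to x_1+…+x_4 = 11 number C(11+3,3) = 364.
Subtract solutions that violate a single cap (substitute x_i' = x_i − (cap_i+1)): x_1 ≥ 7 gives C(7,3) = 35; x_2 ≥ 4 gives C(10,3) = 120; x_3 ≥ 5 gives C(9,3) = 84; x_4 ≥ 7 gives C(7,3) = 35. Together 274.
Add back pairs where two caps are both exceeded: 1 + 0 + 0 + 10 + 1 + 0 = 12.
By inclusion–exclusion the count is 364 − 274 + 12 = 102.

102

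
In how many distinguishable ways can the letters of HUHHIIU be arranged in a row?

210

The 7 letters of HUHHIIU have repeats: H appearing 3 times, I appearing twice, and U appearing twice.
So there are 7! / (3!·2!·2!) = 210 distinguishable arrangements.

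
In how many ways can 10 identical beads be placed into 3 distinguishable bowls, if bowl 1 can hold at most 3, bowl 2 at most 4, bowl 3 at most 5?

6

Ignoring the caps, the number of non-negative solutions to x_1+…+x_3 = 10 is C(12,2) = 66.
Subtract solutions that violate a single cap (substitute x_i' = x_i − (cap_i+1)): x_1 ≥ 4 gives C(8,2) = 28; x_2 ≥ 5 gives C(7,2) = 21; x_3 ≥ 6 gives C(6,2) = 15. Together 64.
Add back pairs where two caps are both exceeded: 3 + 1 + 0 = 4.
By inclusion–exclusion the count is 66 − 64 + 4 = 6.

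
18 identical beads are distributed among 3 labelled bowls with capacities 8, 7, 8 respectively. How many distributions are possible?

Without the upper bounds there are C(20,2) = 190 ways to split 18 among 3 bowls.
Subtract solutions that violate a single cap (substitute x_i' = x_i − (cap_i+1)): x_1 ≥ 9 gives C(11,2) = 55; x_2 ≥ 8 gives C(12,2) = 66; x_3 ≥ 9 gives C(11,2) = 55. Together 176.
Add back pairs where two caps are both exceeded: 3 + 1 + 3 = 7.
By inclusion–exclusion the count is 190 − 176 + 7 = 21.

21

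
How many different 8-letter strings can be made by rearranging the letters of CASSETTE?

Letter multiplicities in CASSETTE: A×1, C×1, E×2, S×2, T×2.
Dividing 8! = 40320 by 2!·2!·2! = 8 for the repeated letters gives 5040.

5040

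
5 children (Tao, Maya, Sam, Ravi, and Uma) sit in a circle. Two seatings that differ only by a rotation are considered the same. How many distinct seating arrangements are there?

Around a circle, 5 distinct people have 5!/5 = (4)! = 24 rotationally distinct seatings.

24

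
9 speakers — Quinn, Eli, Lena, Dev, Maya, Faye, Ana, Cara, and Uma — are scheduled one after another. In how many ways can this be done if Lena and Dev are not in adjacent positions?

282240

There are 9! = 362880 arrangements in all. If Lena and Dev are adjacent, merging them into one block gives 2·(8)! = 80640 arrangements.
Complementary counting: 362880 − 80640 = 282240.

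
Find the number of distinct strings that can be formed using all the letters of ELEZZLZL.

560

The 8 letters of ELEZZLZL have repeats: E appearing twice, L appearing 3 times, and Z appearing 3 times.
Dividing 8! = 40320 by 3!·3!·2! = 72 for the repeated letters gives 560.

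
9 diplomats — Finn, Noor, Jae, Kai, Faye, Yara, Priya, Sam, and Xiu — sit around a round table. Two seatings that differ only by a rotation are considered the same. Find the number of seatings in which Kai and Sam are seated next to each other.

10080

Glue Kai and Sam into a block (2 internal orders). Seating 8 units around a circle gives (7)! arrangements.
So 2 × (7)! = 2 × 5040 = 10080.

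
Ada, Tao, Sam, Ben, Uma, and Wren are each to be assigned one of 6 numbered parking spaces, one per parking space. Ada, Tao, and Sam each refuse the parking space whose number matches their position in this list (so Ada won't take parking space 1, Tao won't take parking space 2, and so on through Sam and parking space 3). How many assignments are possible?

Let Aᵢ (for i ∈ {1, 2, 3}) be the placements that put person i in their forbidden parking space. Any j of these fix j positions, leaving (6−j)! ways to fill the rest, and there are C(3,j) ways to pick which j.
By inclusion–exclusion, the number of valid placements is Σ_{j=0}^{3} (−1)^j C(3,j)·(6−j)!.
Computing: 720 − 360 + 72 − 6 = 426.

426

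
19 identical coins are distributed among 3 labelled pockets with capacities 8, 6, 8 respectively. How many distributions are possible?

By stars and bars, unrestricted non-negative solutions to x_1+…+x_3 = 19 number C(19+2,2) = 210.
Subtract solutions that violate a single cap (substitute x_i' = x_i − (cap_i+1)): x_1 ≥ 9 gives C(12,2) = 66; x_2 ≥ 7 gives C(14,2) = 91; x_3 ≥ 9 gives C(12,2) = 66. Together 223.
Add back pairs where two caps are both exceeded: 10 + 3 + 10 = 23.
By inclusion–exclusion the count is 210 − 223 + 23 = 10.

10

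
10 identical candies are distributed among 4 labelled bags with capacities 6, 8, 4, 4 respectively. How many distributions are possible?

151

Ignoring the caps, the number of non-negative solutions to x_1+…+x_4 = 10 is C(13,3) = 286.
Subtract solutions that violate a single cap (substitute x_i' = x_i − (cap_i+1)): x_1 ≥ 7 gives C(6,3) = 20; x_2 ≥ 9 gives C(4,3) = 4; x_3 ≥ 5 gives C(8,3) = 56; x_4 ≥ 5 gives C(8,3) = 56. Together 136.
Add back pairs where two caps are both exceeded: 0 + 0 + 0 + 0 + 0 + 1 = 1.
By inclusion–exclusion the count is 286 − 136 + 1 = 151.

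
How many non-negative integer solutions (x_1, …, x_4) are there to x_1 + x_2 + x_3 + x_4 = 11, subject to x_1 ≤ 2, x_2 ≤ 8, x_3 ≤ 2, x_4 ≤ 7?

62

Ignoring the caps, the number of non-negative solutions to x_1+…+x_4 = 11 is C(14,3) = 364.
Subtract solutions that violate a single cap (substitute x_i' = x_i − (cap_i+1)): x_1 ≥ 3 gives C(11,3) = 165; x_2 ≥ 9 gives C(5,3) = 10; x_3 ≥ 3 gives C(11,3) = 165; x_4 ≥ 8 gives C(6,3) = 20. Together 360.
Add back pairs where two caps are both exceeded: 0 + 56 + 1 + 0 + 0 + 1 = 58.
By inclusion–exclusion the count is 364 − 360 + 58 = 62.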